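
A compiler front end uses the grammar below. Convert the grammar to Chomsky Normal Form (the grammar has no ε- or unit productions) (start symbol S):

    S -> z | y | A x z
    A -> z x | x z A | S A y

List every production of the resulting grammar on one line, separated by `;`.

S -> z | y | A Y1; A -> X2 X1 | X1 Y2 | S Y3; X1 -> x; X2 -> z; X3 -> y; Y1 -> X1 X2; Y2 -> X2 A; Y3 -> A X3

Introduce a nonterminal for each terminal appearing in a rule of length ≥ 2: X1 → x, X2 → z, X3 → y.
Binarize each right-hand side of length ≥ 3 by chaining fresh nonterminals (Y1, Y2, …): affected rules were S → A X1 X2; A → X1 X2 A; A → S A X3.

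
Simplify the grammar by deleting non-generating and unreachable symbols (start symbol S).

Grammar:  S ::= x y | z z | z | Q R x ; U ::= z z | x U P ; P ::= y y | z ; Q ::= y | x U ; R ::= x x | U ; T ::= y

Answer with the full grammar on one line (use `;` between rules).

Generating nonterminals: {P, Q, R, S, T, U}.
Reachable from S after that: {P, Q, R, S, U}.
Removed useless symbols: {T} and every production mentioning them.

S ::= x y | z z | z | Q R x; U ::= z z | x U P; P ::= y y | z; Q ::= y | x U; R ::= x x | U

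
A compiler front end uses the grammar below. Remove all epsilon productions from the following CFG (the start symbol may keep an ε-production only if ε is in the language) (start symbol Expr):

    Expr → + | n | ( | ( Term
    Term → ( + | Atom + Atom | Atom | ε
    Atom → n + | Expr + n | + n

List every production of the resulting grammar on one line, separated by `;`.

Expr → + | n | ( | ( Term; Term → ( + | Atom + Atom | Atom; Atom → n + | Expr + n | + n

Nullable nonterminals: {Term}.
ε ∉ L(G), so no ε-production is kept.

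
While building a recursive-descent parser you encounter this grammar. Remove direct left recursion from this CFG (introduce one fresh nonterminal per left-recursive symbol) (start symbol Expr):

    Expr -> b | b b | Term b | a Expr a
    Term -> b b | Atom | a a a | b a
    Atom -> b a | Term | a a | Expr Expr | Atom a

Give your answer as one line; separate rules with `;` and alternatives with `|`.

Atom is directly left-recursive.
For Atom: α = {a}, β = {b a, Term, a a, Expr Expr}. Rewrite as Atom → β Atom1 and Atom1 → α Atom1 | ε.

Expr -> b | b b | Term b | a Expr a; Term -> b b | Atom | a a a | b a; Atom -> b a Atom1 | Term Atom1 | a a Atom1 | Expr Expr Atom1; Atom1 -> a Atom1 | eps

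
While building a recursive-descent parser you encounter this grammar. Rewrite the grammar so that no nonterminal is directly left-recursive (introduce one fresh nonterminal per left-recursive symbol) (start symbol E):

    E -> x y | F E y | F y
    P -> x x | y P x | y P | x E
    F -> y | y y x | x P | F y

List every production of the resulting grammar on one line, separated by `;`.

Left recursion appears on F.
For F: α = {y}, β = {y, y y x, x P}. Rewrite as F → β F' and F' → α F' | ε.

E -> x y | F E y | F y; P -> x x | y P x | y P | x E; F -> y F' | y y x F' | x P F'; F' -> y F' | eps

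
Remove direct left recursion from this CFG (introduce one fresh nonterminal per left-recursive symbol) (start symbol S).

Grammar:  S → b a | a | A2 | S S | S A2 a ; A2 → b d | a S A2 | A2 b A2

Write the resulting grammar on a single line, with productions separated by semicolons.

Left recursion appears on S, A2.
For S: α = {S, A2 a}, β = {b a, a, A2}. Rewrite as S → β S' and S' → α S' | ε.
For A2: α = {b A2}, β = {b d, a S A2}. Rewrite as A2 → β A2' and A2' → α A2' | ε.

S → b a S' | a S' | A2 S'; A2 → b d A2' | a S A2 A2'; S' → S S' | A2 a S' | ε; A2' → b A2 A2' | ε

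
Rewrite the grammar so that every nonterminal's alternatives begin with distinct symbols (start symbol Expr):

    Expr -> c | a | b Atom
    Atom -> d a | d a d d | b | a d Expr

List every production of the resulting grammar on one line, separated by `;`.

Expr -> c | a | b Atom; Atom -> b | a d Expr | d a Atom1; Atom1 -> ε | d d

Atom has alternatives sharing prefix 'd a': factor to Atom → d a Atom1 with Atom1 → ε | d d.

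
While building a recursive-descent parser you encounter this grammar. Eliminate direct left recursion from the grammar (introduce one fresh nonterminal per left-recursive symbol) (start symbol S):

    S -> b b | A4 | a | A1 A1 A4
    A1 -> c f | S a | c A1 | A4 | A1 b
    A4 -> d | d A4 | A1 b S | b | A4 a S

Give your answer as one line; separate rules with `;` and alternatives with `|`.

S -> b b | A4 | a | A1 A1 A4; A1 -> c f A1' | S a A1' | c A1 A1' | A4 A1'; A4 -> d A4' | d A4 A4' | A1 b S A4' | b A4'; A1' -> b A1' | ε; A4' -> a S A4' | ε

Directly left-recursive nonterminals: A1, A4.
For A1: α = {b}, β = {c f, S a, c A1, A4}. Rewrite as A1 → β A1' and A1' → α A1' | ε.
For A4: α = {a S}, β = {d, d A4, A1 b S, b}. Rewrite as A4 → β A4' and A4' → α A4' | ε.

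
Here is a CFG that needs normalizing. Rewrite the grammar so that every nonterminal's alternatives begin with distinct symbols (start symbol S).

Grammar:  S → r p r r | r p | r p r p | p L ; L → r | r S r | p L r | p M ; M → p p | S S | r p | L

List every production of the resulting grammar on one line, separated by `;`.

S has alternatives sharing prefix 'r p': factor to S → r p S' with S' → r r | ε | r p.
L has alternatives sharing prefix 'r': factor to L → r L' with L' → ε | S r.
L has alternatives sharing prefix 'p': factor to L → p L'' with L'' → L r | M.
S' has alternatives sharing prefix 'r': factor to S' → r S'' with S'' → r | p.

S → p L | r p S'; L → r L' | p L''; M → p p | S S | r p | L; S' → ε | r S''; L' → ε | S r; L'' → L r | M; S'' → r | p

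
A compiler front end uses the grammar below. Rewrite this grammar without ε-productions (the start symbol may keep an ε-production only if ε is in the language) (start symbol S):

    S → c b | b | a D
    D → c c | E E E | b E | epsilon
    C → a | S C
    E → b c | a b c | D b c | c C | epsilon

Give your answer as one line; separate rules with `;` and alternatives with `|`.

Nullable set = {D, E}.
ε ∉ L(G), so no ε-production is kept.
Add the nullable-subset variants: S → a D gives a D | a. D → E E E gives E E E | E E | E. D → b E gives b E | b.

S → c b | b | a D | a; D → c c | E E E | E E | E | b E | b; C → a | S C; E → b c | a b c | D b c | c C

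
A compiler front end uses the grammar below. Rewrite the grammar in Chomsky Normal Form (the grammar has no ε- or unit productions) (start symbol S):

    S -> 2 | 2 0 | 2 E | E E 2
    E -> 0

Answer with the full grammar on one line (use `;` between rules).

Introduce a nonterminal for each terminal appearing in a rule of length ≥ 2: X1 → 2, X2 → 0.
Binarize each right-hand side of length ≥ 3 by chaining fresh nonterminals (Y1, Y2, …): affected rules were S → E E X1.

S -> 2 | X1 X2 | X1 E | E Y1; E -> 0; X1 -> 2; X2 -> 0; Y1 -> E X1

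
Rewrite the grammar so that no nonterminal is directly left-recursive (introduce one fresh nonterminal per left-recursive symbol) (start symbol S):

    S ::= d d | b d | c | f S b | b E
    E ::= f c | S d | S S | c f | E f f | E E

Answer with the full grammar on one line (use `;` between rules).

E is directly left-recursive.
For E: α = {f f, E}, β = {f c, S d, S S, c f}. Rewrite as E → β E' and E' → α E' | ε.

S ::= d d | b d | c | f S b | b E; E ::= f c E' | S d E' | S S E' | c f E'; E' ::= f f E' | E E' | ε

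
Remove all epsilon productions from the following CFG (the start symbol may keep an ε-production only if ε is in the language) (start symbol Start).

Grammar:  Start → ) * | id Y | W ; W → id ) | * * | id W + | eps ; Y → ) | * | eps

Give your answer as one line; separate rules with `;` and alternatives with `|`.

Nullable set = {Start, W, Y}.
ε ∈ L(G) since Start is nullable, so keep Start → ε.
Add the nullable-subset variants: Start → id Y gives id Y | id. W → id W + gives id W + | id +.

Start → ) * | id Y | id | W | eps; W → id ) | * * | id W + | id +; Y → ) | *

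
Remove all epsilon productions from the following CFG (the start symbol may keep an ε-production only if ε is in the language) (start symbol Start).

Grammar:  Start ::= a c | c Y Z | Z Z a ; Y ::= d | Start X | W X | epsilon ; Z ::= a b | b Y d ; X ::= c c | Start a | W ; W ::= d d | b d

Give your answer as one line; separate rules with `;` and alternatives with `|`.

The nullable symbols are {Y}.
ε ∉ L(G), so no ε-production is kept.
For each production, add variants omitting each subset of nullable occurrences: Start → c Y Z gives c Y Z | c Z. Z → b Y d gives b Y d | b d.

Start ::= a c | c Y Z | c Z | Z Z a; Y ::= d | Start X | W X; Z ::= a b | b Y d | b d; X ::= c c | Start a | W; W ::= d d | b d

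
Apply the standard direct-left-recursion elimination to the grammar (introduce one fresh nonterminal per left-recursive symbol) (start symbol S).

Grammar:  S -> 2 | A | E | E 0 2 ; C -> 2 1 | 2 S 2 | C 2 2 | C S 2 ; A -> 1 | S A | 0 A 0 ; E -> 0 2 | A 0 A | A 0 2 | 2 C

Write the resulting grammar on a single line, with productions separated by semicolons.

S -> 2 | A | E | E 0 2; C -> 2 1 C' | 2 S 2 C'; A -> 1 | S A | 0 A 0; E -> 0 2 | A 0 A | A 0 2 | 2 C; C' -> 2 2 C' | S 2 C' | ε

Directly left-recursive nonterminal: C.
For C: α = {2 2, S 2}, β = {2 1, 2 S 2}. Rewrite as C → β C' and C' → α C' | ε.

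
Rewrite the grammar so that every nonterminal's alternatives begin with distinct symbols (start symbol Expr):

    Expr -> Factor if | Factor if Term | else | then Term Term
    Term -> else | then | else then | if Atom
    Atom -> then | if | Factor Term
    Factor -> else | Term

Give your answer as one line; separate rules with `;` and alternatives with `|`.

Expr -> else | then Term Term | Factor if Expr1; Term -> then | if Atom | else Term1; Atom -> then | if | Factor Term; Factor -> else | Term; Expr1 -> ε | Term; Term1 -> ε | then

Expr has alternatives sharing prefix 'Factor if': factor to Expr → Factor if Expr1 with Expr1 → ε | Term.
Term has alternatives sharing prefix 'else': factor to Term → else Term1 with Term1 → ε | then.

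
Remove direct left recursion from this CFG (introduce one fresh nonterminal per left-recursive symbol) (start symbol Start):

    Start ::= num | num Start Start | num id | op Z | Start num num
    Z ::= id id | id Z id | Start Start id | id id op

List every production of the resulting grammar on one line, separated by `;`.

Start ::= num Start1 | num Start Start Start1 | num id Start1 | op Z Start1; Z ::= id id | id Z id | Start Start id | id id op; Start1 ::= num num Start1 | eps

Start is directly left-recursive.
For Start: α = {num num}, β = {num, num Start Start, num id, op Z}. Rewrite as Start → β Start1 and Start1 → α Start1 | ε.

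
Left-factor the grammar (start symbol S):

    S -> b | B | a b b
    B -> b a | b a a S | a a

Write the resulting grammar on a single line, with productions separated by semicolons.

S -> b | B | a b b; B -> a a | b a B'; B' -> ε | a S

B has alternatives sharing prefix 'b a': factor to B → b a B' with B' → ε | a S.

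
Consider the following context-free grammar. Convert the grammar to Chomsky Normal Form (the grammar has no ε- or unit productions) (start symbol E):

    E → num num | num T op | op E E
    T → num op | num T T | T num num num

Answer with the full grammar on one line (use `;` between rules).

E → X1 X1 | X1 Y1 | X2 Y2; T → X1 X2 | X1 Y3 | T Y4; X1 → num; X2 → op; Y1 → T X2; Y2 → E E; Y3 → T T; Y4 → X1 Y5; Y5 → X1 X1

Introduce a nonterminal for each terminal appearing in a rule of length ≥ 2: X1 → num, X2 → op.
Binarize each right-hand side of length ≥ 3 by chaining fresh nonterminals (Y1, Y2, …): affected rules were E → X1 T X2; E → X2 E E; T → X1 T T; T → T X1 X1 X1.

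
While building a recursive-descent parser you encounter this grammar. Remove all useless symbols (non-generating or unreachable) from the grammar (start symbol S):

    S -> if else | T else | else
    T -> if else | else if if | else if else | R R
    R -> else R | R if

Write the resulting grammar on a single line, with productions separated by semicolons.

S -> if else | T else | else; T -> if else | else if if | else if else

Generating nonterminals: {S, T}.
Reachable from S after that: {S, T}.
Removed useless symbols: {R} and every production mentioning them.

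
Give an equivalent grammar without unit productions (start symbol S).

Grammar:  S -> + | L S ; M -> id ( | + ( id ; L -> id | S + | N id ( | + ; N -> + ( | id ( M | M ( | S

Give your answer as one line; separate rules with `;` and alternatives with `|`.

Unit pairs: N ⇒* {S}.
For every A with A ⇒* B via unit rules, add B's non-unit alternatives to A; then delete every rule of the form X → Y.

S -> + | L S; M -> id ( | + ( id; L -> id | S + | N id ( | +; N -> + | L S | + ( | id ( M | M (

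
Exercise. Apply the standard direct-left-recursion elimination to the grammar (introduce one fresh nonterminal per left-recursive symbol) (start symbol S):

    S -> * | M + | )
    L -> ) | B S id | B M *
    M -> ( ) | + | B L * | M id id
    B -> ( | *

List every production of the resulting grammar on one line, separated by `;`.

M is directly left-recursive.
For M: α = {id id}, β = {( ), +, B L *}. Rewrite as M → β M' and M' → α M' | ε.

S -> * | M + | ); L -> ) | B S id | B M *; M -> ( ) M' | + M' | B L * M'; B -> ( | *; M' -> id id M' | ε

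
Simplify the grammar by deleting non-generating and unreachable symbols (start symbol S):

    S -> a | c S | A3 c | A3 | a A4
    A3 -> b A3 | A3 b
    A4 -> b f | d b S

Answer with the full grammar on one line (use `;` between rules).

Generating nonterminals: {A4, S}.
Reachable from S after that: {A4, S}.
Removed useless symbols: {A3} and every production mentioning them.

S -> a | c S | a A4; A4 -> b f | d b S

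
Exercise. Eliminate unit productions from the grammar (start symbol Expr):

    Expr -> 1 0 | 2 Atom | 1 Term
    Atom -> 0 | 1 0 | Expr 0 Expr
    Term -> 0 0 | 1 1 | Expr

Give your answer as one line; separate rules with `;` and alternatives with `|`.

Unit pairs: Term ⇒* {Expr}.
For every A with A ⇒* B via unit rules, add B's non-unit alternatives to A; then delete every rule of the form X → Y.

Expr -> 1 0 | 2 Atom | 1 Term; Atom -> 0 | 1 0 | Expr 0 Expr; Term -> 0 0 | 1 1 | 1 0 | 2 Atom | 1 Term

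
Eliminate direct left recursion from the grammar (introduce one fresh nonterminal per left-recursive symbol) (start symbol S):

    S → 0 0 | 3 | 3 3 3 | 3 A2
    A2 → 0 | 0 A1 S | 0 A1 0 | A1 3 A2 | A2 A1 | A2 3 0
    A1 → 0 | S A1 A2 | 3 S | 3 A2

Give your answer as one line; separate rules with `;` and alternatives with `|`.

S → 0 0 | 3 | 3 3 3 | 3 A2; A2 → 0 A2' | 0 A1 S A2' | 0 A1 0 A2' | A1 3 A2 A2'; A1 → 0 | S A1 A2 | 3 S | 3 A2; A2' → A1 A2' | 3 0 A2' | ε

A2 is directly left-recursive.
For A2: α = {A1, 3 0}, β = {0, 0 A1 S, 0 A1 0, A1 3 A2}. Rewrite as A2 → β A2' and A2' → α A2' | ε.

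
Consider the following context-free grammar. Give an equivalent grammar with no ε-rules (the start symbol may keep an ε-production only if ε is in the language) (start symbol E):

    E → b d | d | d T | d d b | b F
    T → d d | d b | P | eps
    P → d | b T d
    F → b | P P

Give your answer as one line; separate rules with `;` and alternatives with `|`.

E → b d | d | d T | d d b | b F; T → d d | d b | P; P → d | b T d | b d; F → b | P P

Nullable set = {T}.
ε ∉ L(G), so no ε-production is kept.
Add the nullable-subset variants: P → b T d gives b T d | b d.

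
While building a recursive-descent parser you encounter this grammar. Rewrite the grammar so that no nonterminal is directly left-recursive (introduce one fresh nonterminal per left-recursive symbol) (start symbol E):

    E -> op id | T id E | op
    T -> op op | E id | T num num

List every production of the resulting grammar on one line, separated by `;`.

T is directly left-recursive.
For T: α = {num num}, β = {op op, E id}. Rewrite as T → β T' and T' → α T' | ε.

E -> op id | T id E | op; T -> op op T' | E id T'; T' -> num num T' | ε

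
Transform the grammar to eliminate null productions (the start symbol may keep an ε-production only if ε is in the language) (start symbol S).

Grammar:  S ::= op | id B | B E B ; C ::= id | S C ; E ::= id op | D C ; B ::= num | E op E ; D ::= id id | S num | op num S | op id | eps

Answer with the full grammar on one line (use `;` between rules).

S ::= op | id B | B E B; C ::= id | S C; E ::= id op | D C | C; B ::= num | E op E; D ::= id id | S num | op num S | op id

Nullable set = {D}.
ε ∉ L(G), so no ε-production is kept.
Add the nullable-subset variants: E → D C gives D C | C.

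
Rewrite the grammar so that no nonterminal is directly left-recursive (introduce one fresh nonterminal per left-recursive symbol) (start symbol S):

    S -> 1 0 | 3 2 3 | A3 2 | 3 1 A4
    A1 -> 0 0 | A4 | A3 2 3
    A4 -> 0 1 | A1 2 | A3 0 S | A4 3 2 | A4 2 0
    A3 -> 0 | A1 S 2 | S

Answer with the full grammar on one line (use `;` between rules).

Directly left-recursive nonterminal: A4.
For A4: α = {3 2, 2 0}, β = {0 1, A1 2, A3 0 S}. Rewrite as A4 → β A4' and A4' → α A4' | ε.

S -> 1 0 | 3 2 3 | A3 2 | 3 1 A4; A1 -> 0 0 | A4 | A3 2 3; A4 -> 0 1 A4' | A1 2 A4' | A3 0 S A4'; A3 -> 0 | A1 S 2 | S; A4' -> 3 2 A4' | 2 0 A4' | ε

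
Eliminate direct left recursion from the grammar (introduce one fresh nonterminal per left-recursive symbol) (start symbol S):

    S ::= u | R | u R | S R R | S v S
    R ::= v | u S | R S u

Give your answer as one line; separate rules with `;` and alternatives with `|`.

S ::= u S' | R S' | u R S'; R ::= v R' | u S R'; S' ::= R R S' | v S S' | ε; R' ::= S u R' | ε

S, R are directly left-recursive.
For S: α = {R R, v S}, β = {u, R, u R}. Rewrite as S → β S' and S' → α S' | ε.
For R: α = {S u}, β = {v, u S}. Rewrite as R → β R' and R' → α R' | ε.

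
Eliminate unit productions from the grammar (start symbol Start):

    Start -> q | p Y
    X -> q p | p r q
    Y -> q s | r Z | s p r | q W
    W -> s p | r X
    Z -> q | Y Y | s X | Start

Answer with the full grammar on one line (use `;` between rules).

Start -> q | p Y; X -> q p | p r q; Y -> q s | r Z | s p r | q W; W -> s p | r X; Z -> q | Y Y | s X | p Y

Unit pairs: Z ⇒* {Start}.
For every A with A ⇒* B via unit rules, add B's non-unit alternatives to A; then delete every rule of the form X → Y.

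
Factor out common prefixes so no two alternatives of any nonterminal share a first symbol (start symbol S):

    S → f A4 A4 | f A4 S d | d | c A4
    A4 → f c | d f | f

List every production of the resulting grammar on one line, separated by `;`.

S → d | c A4 | f A4 S'; A4 → d f | f A4'; S' → A4 | S d; A4' → c | ε

S has alternatives sharing prefix 'f A4': factor to S → f A4 S' with S' → A4 | S d.
A4 has alternatives sharing prefix 'f': factor to A4 → f A4' with A4' → c | ε.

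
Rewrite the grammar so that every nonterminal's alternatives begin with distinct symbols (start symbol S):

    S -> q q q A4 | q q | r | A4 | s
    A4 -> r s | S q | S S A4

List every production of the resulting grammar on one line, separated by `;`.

S -> r | A4 | s | q q S'; A4 -> r s | S A4'; S' -> q A4 | ε; A4' -> q | S A4

S has alternatives sharing prefix 'q q': factor to S → q q S' with S' → q A4 | ε.
A4 has alternatives sharing prefix 'S': factor to A4 → S A4' with A4' → q | S A4.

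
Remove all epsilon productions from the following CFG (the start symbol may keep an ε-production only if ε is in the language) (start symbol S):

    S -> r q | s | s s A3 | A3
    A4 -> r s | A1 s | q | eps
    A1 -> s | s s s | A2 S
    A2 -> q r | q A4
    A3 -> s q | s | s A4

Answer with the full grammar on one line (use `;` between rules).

The nullable symbols are {A4}.
ε ∉ L(G), so no ε-production is kept.
Expand every rule over subsets of its nullable positions: A2 → q A4 gives q A4 | q.

S -> r q | s | s s A3 | A3; A4 -> r s | A1 s | q; A1 -> s | s s s | A2 S; A2 -> q r | q A4 | q; A3 -> s q | s | s A4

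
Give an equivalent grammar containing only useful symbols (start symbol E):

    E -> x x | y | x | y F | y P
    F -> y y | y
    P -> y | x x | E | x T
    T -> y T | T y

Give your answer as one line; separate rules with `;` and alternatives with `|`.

E -> x x | y | x | y F | y P; F -> y y | y; P -> y | x x | E

Generating nonterminals: {E, F, P}.
Reachable from E after that: {E, F, P}.
Removed useless symbols: {T} and every production mentioning them.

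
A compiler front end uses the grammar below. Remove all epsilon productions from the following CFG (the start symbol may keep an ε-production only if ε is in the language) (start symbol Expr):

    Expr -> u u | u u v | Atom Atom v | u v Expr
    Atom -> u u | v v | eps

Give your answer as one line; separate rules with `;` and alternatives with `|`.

Nullable set = {Atom}.
ε ∉ L(G), so no ε-production is kept.
Add the nullable-subset variants: Expr → Atom Atom v gives Atom Atom v | Atom v | v.

Expr -> u u | u u v | Atom Atom v | Atom v | v | u v Expr; Atom -> u u | v v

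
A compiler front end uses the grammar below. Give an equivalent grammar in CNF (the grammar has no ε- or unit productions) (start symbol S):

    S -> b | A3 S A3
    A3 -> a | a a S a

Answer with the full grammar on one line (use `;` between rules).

S -> b | A3 Y1; A3 -> a | X1 Y2; X1 -> a; Y1 -> S A3; Y2 -> X1 Y3; Y3 -> S X1

Introduce a nonterminal for each terminal appearing in a rule of length ≥ 2: X1 → a.
Binarize each right-hand side of length ≥ 3 by chaining fresh nonterminals (Y1, Y2, …): affected rules were S → A3 S A3; A3 → X1 X1 S X1.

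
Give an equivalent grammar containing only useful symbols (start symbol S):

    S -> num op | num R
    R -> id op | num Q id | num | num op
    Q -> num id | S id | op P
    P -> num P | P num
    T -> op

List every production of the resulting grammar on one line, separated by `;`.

S -> num op | num R; R -> id op | num Q id | num | num op; Q -> num id | S id

Generating nonterminals: {Q, R, S, T}.
Reachable from S after that: {Q, R, S}.
Removed useless symbols: {P, T} and every production mentioning them.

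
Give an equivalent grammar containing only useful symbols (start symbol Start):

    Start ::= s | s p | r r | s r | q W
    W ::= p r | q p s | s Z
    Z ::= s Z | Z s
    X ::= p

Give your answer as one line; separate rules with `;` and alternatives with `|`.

Generating nonterminals: {Start, W, X}.
Reachable from Start after that: {Start, W}.
Removed useless symbols: {X, Z} and every production mentioning them.

Start ::= s | s p | r r | s r | q W; W ::= p r | q p s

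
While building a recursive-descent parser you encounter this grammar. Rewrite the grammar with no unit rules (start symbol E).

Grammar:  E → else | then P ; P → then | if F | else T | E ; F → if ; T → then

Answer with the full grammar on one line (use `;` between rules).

Unit pairs: P ⇒* {E}.
For every A with A ⇒* B via unit rules, add B's non-unit alternatives to A; then delete every rule of the form X → Y.

E → else | then P; P → else | then P | then | if F | else T; F → if; T → then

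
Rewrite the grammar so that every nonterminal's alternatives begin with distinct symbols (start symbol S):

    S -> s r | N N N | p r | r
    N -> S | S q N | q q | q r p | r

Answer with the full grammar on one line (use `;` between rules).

N has alternatives sharing prefix 'S': factor to N → S N' with N' → ε | q N.
N has alternatives sharing prefix 'q': factor to N → q N'' with N'' → q | r p.

S -> s r | N N N | p r | r; N -> r | S N' | q N''; N' -> ε | q N; N'' -> q | r p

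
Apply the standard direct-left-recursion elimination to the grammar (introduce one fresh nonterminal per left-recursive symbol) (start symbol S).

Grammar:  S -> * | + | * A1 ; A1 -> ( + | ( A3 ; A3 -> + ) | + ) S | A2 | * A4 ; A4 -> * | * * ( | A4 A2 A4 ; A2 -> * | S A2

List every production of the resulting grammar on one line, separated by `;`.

Left recursion appears on A4.
For A4: α = {A2 A4}, β = {*, * * (}. Rewrite as A4 → β A4' and A4' → α A4' | ε.

S -> * | + | * A1; A1 -> ( + | ( A3; A3 -> + ) | + ) S | A2 | * A4; A4 -> * A4' | * * ( A4'; A2 -> * | S A2; A4' -> A2 A4 A4' | ε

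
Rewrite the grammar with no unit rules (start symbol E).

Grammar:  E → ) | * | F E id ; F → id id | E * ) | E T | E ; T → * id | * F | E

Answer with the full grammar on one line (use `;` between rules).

E → ) | * | F E id; F → ) | * | F E id | id id | E * ) | E T; T → ) | * | F E id | * id | * F

Unit pairs: F ⇒* {E}; T ⇒* {E}.
For every A with A ⇒* B via unit rules, add B's non-unit alternatives to A; then delete every rule of the form X → Y.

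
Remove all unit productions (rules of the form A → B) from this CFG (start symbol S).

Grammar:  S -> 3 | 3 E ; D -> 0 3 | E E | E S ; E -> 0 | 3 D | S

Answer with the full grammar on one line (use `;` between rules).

S -> 3 | 3 E; D -> 0 3 | E E | E S; E -> 0 | 3 D | 3 | 3 E

Unit pairs: E ⇒* {S}.
For every A with A ⇒* B via unit rules, add B's non-unit alternatives to A; then delete every rule of the form X → Y.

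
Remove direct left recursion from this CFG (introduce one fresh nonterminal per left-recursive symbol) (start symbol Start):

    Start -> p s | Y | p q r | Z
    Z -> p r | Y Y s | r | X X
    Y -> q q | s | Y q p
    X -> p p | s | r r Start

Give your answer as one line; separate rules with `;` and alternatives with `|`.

Start -> p s | Y | p q r | Z; Z -> p r | Y Y s | r | X X; Y -> q q Y1 | s Y1; X -> p p | s | r r Start; Y1 -> q p Y1 | ε

Left recursion appears on Y.
For Y: α = {q p}, β = {q q, s}. Rewrite as Y → β Y1 and Y1 → α Y1 | ε.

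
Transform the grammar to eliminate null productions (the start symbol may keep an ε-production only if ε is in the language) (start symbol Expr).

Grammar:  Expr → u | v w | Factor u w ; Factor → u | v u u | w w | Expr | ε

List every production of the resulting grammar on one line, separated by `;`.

Nullable set = {Factor}.
ε ∉ L(G), so no ε-production is kept.
Expand every rule over subsets of its nullable positions: Expr → Factor u w gives Factor u w | u w.

Expr → u | v w | Factor u w | u w; Factor → u | v u u | w w | Expr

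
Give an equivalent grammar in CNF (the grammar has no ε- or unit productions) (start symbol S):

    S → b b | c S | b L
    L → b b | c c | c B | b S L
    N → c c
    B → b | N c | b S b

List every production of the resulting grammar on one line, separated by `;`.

Introduce a nonterminal for each terminal appearing in a rule of length ≥ 2: X1 → b, X2 → c.
Binarize each right-hand side of length ≥ 3 by chaining fresh nonterminals (Y1, Y2, …): affected rules were L → X1 S L; B → X1 S X1.

S → X1 X1 | X2 S | X1 L; L → X1 X1 | X2 X2 | X2 B | X1 Y1; N → X2 X2; B → b | N X2 | X1 Y2; X1 → b; X2 → c; Y1 → S L; Y2 → S X1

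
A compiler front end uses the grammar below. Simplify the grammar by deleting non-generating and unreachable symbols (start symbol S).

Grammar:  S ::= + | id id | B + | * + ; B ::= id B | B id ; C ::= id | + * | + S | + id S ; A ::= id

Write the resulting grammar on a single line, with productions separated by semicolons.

S ::= + | id id | * +

Generating nonterminals: {A, C, S}.
Reachable from S after that: {S}.
Removed useless symbols: {A, B, C} and every production mentioning them.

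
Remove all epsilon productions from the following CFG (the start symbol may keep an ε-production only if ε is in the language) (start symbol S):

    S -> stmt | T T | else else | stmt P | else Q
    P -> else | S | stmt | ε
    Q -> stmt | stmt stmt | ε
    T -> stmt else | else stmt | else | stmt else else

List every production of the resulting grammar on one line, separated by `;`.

S -> stmt | T T | else else | stmt P | else Q | else; P -> else | S | stmt; Q -> stmt | stmt stmt; T -> stmt else | else stmt | else | stmt else else

Nullable set = {P, Q}.
ε ∉ L(G), so no ε-production is kept.
Expand every rule over subsets of its nullable positions: S → else Q gives else Q | else.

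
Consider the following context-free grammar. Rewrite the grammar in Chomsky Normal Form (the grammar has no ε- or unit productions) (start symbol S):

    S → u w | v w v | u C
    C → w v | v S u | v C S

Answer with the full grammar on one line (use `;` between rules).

Introduce a nonterminal for each terminal appearing in a rule of length ≥ 2: X1 → u, X2 → w, X3 → v.
Binarize each right-hand side of length ≥ 3 by chaining fresh nonterminals (Y1, Y2, …): affected rules were S → X3 X2 X3; C → X3 S X1; C → X3 C S.

S → X1 X2 | X3 Y1 | X1 C; C → X2 X3 | X3 Y2 | X3 Y3; X1 → u; X2 → w; X3 → v; Y1 → X2 X3; Y2 → S X1; Y3 → C S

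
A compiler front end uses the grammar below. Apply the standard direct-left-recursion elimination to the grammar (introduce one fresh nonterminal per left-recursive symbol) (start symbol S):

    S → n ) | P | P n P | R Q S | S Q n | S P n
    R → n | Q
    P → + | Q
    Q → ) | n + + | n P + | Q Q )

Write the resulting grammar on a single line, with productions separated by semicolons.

Left recursion appears on S, Q.
For S: α = {Q n, P n}, β = {n ), P, P n P, R Q S}. Rewrite as S → β S' and S' → α S' | ε.
For Q: α = {Q )}, β = {), n + +, n P +}. Rewrite as Q → β Q' and Q' → α Q' | ε.

S → n ) S' | P S' | P n P S' | R Q S S'; R → n | Q; P → + | Q; Q → ) Q' | n + + Q' | n P + Q'; S' → Q n S' | P n S' | ε; Q' → Q ) Q' | ε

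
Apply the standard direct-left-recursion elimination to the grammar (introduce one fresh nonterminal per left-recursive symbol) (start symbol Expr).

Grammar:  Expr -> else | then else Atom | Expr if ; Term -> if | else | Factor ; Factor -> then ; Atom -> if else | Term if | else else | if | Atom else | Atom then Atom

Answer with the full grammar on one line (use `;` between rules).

Expr -> else Expr1 | then else Atom Expr1; Term -> if | else | Factor; Factor -> then; Atom -> if else Atom1 | Term if Atom1 | else else Atom1 | if Atom1; Expr1 -> if Expr1 | ε; Atom1 -> else Atom1 | then Atom Atom1 | ε

Left recursion appears on Expr, Atom.
For Expr: α = {if}, β = {else, then else Atom}. Rewrite as Expr → β Expr1 and Expr1 → α Expr1 | ε.
For Atom: α = {else, then Atom}, β = {if else, Term if, else else, if}. Rewrite as Atom → β Atom1 and Atom1 → α Atom1 | ε.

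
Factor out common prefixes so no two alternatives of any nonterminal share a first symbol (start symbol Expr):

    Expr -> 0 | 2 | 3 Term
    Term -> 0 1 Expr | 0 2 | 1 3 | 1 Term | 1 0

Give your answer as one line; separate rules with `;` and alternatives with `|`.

Expr -> 0 | 2 | 3 Term; Term -> 1 Term1 | 0 Term2; Term1 -> 3 | Term | 0; Term2 -> 1 Expr | 2

Term has alternatives sharing prefix '1': factor to Term → 1 Term1 with Term1 → 3 | Term | 0.
Term has alternatives sharing prefix '0': factor to Term → 0 Term2 with Term2 → 1 Expr | 2.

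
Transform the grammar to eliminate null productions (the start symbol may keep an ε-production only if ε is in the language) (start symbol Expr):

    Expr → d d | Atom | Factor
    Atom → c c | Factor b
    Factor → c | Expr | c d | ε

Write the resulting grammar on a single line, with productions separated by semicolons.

The nullable symbols are {Expr, Factor}.
ε ∈ L(G) since Expr is nullable, so keep Expr → ε.
Expand every rule over subsets of its nullable positions: Atom → Factor b gives Factor b | b.

Expr → d d | Atom | Factor | ε; Atom → c c | Factor b | b; Factor → c | Expr | c d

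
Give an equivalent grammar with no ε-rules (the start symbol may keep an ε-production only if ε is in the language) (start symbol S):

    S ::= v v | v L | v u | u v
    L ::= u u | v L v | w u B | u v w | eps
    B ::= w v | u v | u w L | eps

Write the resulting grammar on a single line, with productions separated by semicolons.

S ::= v v | v L | v | v u | u v; L ::= u u | v L v | v v | w u B | w u | u v w; B ::= w v | u v | u w L | u w

Nullable nonterminals: {B, L}.
ε ∉ L(G), so no ε-production is kept.
For each production, add variants omitting each subset of nullable occurrences: S → v L gives v L | v. L → v L v gives v L v | v v. L → w u B gives w u B | w u. B → u w L gives u w L | u w.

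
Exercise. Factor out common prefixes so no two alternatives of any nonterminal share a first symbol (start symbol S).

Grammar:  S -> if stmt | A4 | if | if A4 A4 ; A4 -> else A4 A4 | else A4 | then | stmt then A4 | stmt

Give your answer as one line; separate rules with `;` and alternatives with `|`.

S -> A4 | if S'; A4 -> then | else A4 A4' | stmt A4''; S' -> stmt | ε | A4 A4; A4' -> A4 | ε; A4'' -> then A4 | ε

S has alternatives sharing prefix 'if': factor to S → if S' with S' → stmt | ε | A4 A4.
A4 has alternatives sharing prefix 'else A4': factor to A4 → else A4 A4' with A4' → A4 | ε.
A4 has alternatives sharing prefix 'stmt': factor to A4 → stmt A4'' with A4'' → then A4 | ε.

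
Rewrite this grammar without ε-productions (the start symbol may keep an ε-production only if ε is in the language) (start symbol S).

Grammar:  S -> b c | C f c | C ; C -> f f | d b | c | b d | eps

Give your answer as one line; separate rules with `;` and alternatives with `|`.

S -> b c | C f c | f c | C | eps; C -> f f | d b | c | b d

Nullable nonterminals: {C, S}.
ε ∈ L(G) since S is nullable, so keep S → ε.
For each production, add variants omitting each subset of nullable occurrences: S → C f c gives C f c | f c.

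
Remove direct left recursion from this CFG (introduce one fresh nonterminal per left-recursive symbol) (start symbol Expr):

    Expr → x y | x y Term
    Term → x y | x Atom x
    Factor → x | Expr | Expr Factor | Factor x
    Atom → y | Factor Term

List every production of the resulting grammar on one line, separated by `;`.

Left recursion appears on Factor.
For Factor: α = {x}, β = {x, Expr, Expr Factor}. Rewrite as Factor → β Factor1 and Factor1 → α Factor1 | ε.

Expr → x y | x y Term; Term → x y | x Atom x; Factor → x Factor1 | Expr Factor1 | Expr Factor Factor1; Atom → y | Factor Term; Factor1 → x Factor1 | ε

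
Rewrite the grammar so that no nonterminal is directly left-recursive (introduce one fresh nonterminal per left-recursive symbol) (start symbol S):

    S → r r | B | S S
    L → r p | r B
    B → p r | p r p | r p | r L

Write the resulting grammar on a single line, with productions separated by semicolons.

Left recursion appears on S.
For S: α = {S}, β = {r r, B}. Rewrite as S → β S' and S' → α S' | ε.

S → r r S' | B S'; L → r p | r B; B → p r | p r p | r p | r L; S' → S S' | eps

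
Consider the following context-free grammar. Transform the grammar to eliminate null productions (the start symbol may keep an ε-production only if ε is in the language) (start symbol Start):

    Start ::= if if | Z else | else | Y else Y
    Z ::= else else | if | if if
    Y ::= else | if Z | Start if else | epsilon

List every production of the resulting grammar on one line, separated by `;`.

Start ::= if if | Z else | else | Y else Y | Y else | else Y; Z ::= else else | if | if if; Y ::= else | if Z | Start if else

Nullable set = {Y}.
ε ∉ L(G), so no ε-production is kept.
Add the nullable-subset variants: Start → Y else Y gives Y else Y | Y else | else Y.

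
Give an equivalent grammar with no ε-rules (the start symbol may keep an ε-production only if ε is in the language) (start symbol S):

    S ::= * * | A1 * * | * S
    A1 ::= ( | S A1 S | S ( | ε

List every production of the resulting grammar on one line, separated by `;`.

Nullable nonterminals: {A1}.
ε ∉ L(G), so no ε-production is kept.
Add the nullable-subset variants: A1 → S A1 S gives S A1 S | S S.

S ::= * * | A1 * * | * S; A1 ::= ( | S A1 S | S S | S (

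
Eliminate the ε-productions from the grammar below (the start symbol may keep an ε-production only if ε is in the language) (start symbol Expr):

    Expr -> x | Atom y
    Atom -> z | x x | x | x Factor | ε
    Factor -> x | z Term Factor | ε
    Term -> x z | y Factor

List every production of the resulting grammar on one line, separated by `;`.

Expr -> x | Atom y | y; Atom -> z | x x | x | x Factor; Factor -> x | z Term Factor | z Term; Term -> x z | y Factor | y

Nullable nonterminals: {Atom, Factor}.
ε ∉ L(G), so no ε-production is kept.
Add the nullable-subset variants: Expr → Atom y gives Atom y | y. Factor → z Term Factor gives z Term Factor | z Term. Term → y Factor gives y Factor | y.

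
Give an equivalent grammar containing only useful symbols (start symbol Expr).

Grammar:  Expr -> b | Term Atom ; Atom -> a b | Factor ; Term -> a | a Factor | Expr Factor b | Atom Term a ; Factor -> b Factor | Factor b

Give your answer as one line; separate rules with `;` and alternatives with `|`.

Generating nonterminals: {Atom, Expr, Term}.
Reachable from Expr after that: {Atom, Expr, Term}.
Removed useless symbols: {Factor} and every production mentioning them.

Expr -> b | Term Atom; Atom -> a b; Term -> a | Atom Term a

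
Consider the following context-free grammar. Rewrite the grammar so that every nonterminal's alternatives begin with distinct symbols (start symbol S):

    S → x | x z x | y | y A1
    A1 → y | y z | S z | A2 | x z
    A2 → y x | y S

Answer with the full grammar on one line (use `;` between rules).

S → x S' | y S''; A1 → S z | A2 | x z | y A1'; A2 → y A2'; S' → ε | z x; S'' → ε | A1; A1' → ε | z; A2' → x | S

S has alternatives sharing prefix 'x': factor to S → x S' with S' → ε | z x.
S has alternatives sharing prefix 'y': factor to S → y S'' with S'' → ε | A1.
A1 has alternatives sharing prefix 'y': factor to A1 → y A1' with A1' → ε | z.
A2 has alternatives sharing prefix 'y': factor to A2 → y A2' with A2' → x | S.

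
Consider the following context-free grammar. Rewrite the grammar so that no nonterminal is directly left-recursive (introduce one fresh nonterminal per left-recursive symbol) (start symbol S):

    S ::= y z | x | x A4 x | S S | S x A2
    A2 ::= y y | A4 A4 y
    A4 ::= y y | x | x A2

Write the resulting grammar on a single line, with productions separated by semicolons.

Left recursion appears on S.
For S: α = {S, x A2}, β = {y z, x, x A4 x}. Rewrite as S → β S' and S' → α S' | ε.

S ::= y z S' | x S' | x A4 x S'; A2 ::= y y | A4 A4 y; A4 ::= y y | x | x A2; S' ::= S S' | x A2 S' | epsilon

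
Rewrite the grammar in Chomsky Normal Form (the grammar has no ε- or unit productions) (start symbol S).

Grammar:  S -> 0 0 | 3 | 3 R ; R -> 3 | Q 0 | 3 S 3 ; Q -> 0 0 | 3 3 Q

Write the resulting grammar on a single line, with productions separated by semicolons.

Introduce a nonterminal for each terminal appearing in a rule of length ≥ 2: X1 → 0, X2 → 3.
Binarize each right-hand side of length ≥ 3 by chaining fresh nonterminals (Y1, Y2, …): affected rules were R → X2 S X2; Q → X2 X2 Q.

S -> X1 X1 | 3 | X2 R; R -> 3 | Q X1 | X2 Y1; Q -> X1 X1 | X2 Y2; X1 -> 0; X2 -> 3; Y1 -> S X2; Y2 -> X2 Q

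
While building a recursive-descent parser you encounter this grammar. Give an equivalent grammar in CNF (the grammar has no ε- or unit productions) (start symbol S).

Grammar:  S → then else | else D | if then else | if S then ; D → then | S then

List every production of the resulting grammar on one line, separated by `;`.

Introduce a nonterminal for each terminal appearing in a rule of length ≥ 2: X1 → then, X2 → else, X3 → if.
Binarize each right-hand side of length ≥ 3 by chaining fresh nonterminals (Y1, Y2, …): affected rules were S → X3 X1 X2; S → X3 S X1.

S → X1 X2 | X2 D | X3 Y1 | X3 Y2; D → then | S X1; X1 → then; X2 → else; X3 → if; Y1 → X1 X2; Y2 → S X1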